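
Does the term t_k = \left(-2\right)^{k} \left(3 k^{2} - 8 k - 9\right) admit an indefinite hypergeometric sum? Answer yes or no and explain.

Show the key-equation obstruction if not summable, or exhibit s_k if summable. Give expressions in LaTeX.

Compute t_(k+1)/t_k: get 2*(-3*k**2 + 2*k + 14)/(3*k**2 - 8*k - 9).
So A=-2 and B=1, with C=k**2 - 8*k/3 - 3.
Need (-2)·f(k+1) − (1)·f(k) = k**2 - 8*k/3 - 3.
Degrees (0,0,2) ⇒ d ≤ 2.
Solve for f: f(k) = -(k**2 - 4*k - 1)/3 (degree 2 ≤ 2).
Then R = B(k−1)f/C = -(k**2 - 4*k - 1)/(3*k**2 - 8*k - 9), so s_k = R(k)·t_k = (-2)**k*(-k**2 + 4*k + 1).
Check: Δs_k = (-2)**k*(3*k**2 - 8*k - 9). ✓

Yes. s_k = \left(-2\right)^{k} \left(- k^{2} + 4 k + 1\right).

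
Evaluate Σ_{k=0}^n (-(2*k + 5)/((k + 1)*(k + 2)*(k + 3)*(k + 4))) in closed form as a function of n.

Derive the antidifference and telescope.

Compute t_(k+1)/t_k: get (k + 1)*(2*k + 7)/((k + 5)*(2*k + 5)).
Normal form (A,B,C) = (k + 1, k + 5, k + 5/2).
f must satisfy (k + 1)·f(k+1) − (k + 4)·f(k) = k + 5/2.
deg f ≤ 3 (via 1,1,1).
Coefficient equations give f(k) = k*(k + 2)*(k + 4)/6.
Certificate R = B(k−1)f/C = k*(k + 2)*(k + 4)**2/(3*(2*k + 5)) gives s_k = k*(-k - 4)/(3*(k**2 + 4*k + 3)).
Check: Δs_k = (-2*k - 5)/(k**4 + 10*k**3 + 35*k**2 + 50*k + 24). ✓
Σ_(k=0)^n t_k = s_(n+1) − s_(0) = ((-n**2 - 6*n - 5)/(3*(n**2 + 6*n + 8))) − (0), i.e. (-n**2 - 6*n - 5)/(3*(n**2 + 6*n + 8)).

S(n) = (-n**2 - 6*n - 5)/(3*(n**2 + 6*n + 8))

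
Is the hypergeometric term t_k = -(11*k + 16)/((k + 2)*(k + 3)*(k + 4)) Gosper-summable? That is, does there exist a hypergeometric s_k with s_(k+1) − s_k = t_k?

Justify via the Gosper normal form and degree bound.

Compute t_(k+1)/t_k: get (k + 2)*(11*k + 27)/((k + 5)*(11*k + 16)).
Normal form (A,B,C) = (k + 2, k + 5, k + 16/11).
Set up (k + 2)·f(k+1) − (k + 4)·f(k) − (k + 16/11) = 0.
Bound: deg f ≤ 2.
Match coefficients ⇒ f(k) = k*(19*k + 29)/66.
Then R = B(k−1)f/C = k*(k + 4)*(19*k + 29)/(6*(11*k + 16)), so s_k = R(k)·t_k = k*(-19*k - 29)/(6*(k + 2)*(k + 3)).
Check: Δs_k = (-11*k - 16)/(k**3 + 9*k**2 + 26*k + 24). ✓

Yes. s_k = k*(-19*k - 29)/(6*(k + 2)*(k + 3)).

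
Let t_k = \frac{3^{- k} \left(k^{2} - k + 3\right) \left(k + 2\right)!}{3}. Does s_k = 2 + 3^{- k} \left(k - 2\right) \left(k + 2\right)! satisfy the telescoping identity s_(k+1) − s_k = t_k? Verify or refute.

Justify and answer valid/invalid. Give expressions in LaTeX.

s_(k+1) = 3**(-k - 1)*(k - 1)*factorial(k + 3) + 2
s_(k+1) − s_k = (k**2 - k + 3)*factorial(k + 2)/(3*3**k)
(s_(k+1) − s_k) − t_k = 0

Valid — Δs_k = t_k.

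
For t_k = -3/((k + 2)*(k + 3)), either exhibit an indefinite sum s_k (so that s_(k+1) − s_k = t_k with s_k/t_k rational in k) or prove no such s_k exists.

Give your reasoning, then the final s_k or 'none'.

s_k = -3*k/(2*k + 4)

Step 1: r(k) = (k + 2)/(k + 4).
Normal form (A,B,C) = (k + 2, k + 4, 1).
Key eq: (k + 2)·f(k+1) = (k + 3)·f(k) + (1).
d = 1 from the (1,1,0) case.
Match coefficients ⇒ f(k) = k/2.
Then R = B(k−1)f/C = k*(k + 3)/2, so s_k = R(k)·t_k = -3*k/(2*k + 4).
Verify: -3/(k**2 + 5*k + 6) matches t_k.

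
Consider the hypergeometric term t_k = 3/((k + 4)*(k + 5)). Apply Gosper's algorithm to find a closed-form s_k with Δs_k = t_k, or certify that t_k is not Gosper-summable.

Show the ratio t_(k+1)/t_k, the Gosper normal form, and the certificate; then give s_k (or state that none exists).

Step 1: r(k) = (k + 4)/(k + 6).
Normal form (A,B,C) = (k + 4, k + 6, 1).
Set up (k + 4)·f(k+1) − (k + 5)·f(k) − (1) = 0.
d = 1 from the (1,1,0) case.
A polynomial solution: f(k) = k/4.
Certificate R = B(k−1)f/C = k*(k + 5)/4 gives s_k = 3*k/(4*(k + 4)).
Check: Δs_k = 3/(k**2 + 9*k + 20). ✓

s_k = 3*k/(4*(k + 4))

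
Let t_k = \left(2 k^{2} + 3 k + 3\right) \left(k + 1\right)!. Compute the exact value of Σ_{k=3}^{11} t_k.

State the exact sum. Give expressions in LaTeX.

Σ = 143221478280

t_(k+1)/t_k = (k + 2)*(3*k + 2*(k + 1)**2 + 6)/(2*k**2 + 3*k + 3).
Normal form (A,B,C) = (k + 2, 1, k**2 + 3*k/2 + 3/2).
f must satisfy (k + 2)·f(k+1) − (1)·f(k) = k**2 + 3*k/2 + 3/2.
From deg A=1, deg B=0, deg C=2: d=1.
Match coefficients ⇒ f(k) = (2*k - 1)/2.
Then R = B(k−1)f/C = (2*k - 1)/(2*k**2 + 3*k + 3), so s_k = R(k)·t_k = (2*k - 1)*factorial(k + 1).
Verify: (2*k**2 + 3*k + 3)*factorial(k + 1) matches t_k.
Sum = s_(12) − s_(3); s_(12) = 143221478400, s_(3) = 120 ⇒ 143221478280.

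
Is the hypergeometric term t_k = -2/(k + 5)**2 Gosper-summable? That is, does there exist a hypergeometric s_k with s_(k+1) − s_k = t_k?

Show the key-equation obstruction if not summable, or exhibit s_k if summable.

Compute t_(k+1)/t_k: get (k + 5)**2/(k + 6)**2.
Gosper form: A/B · C(k+1)/C(k) with A=k**2 + 10*k + 25, B=k**2 + 12*k + 36, C=1.
Key eq: (k**2 + 10*k + 25)·f(k+1) = (k**2 + 10*k + 25)·f(k) + (1).
Bound: deg f ≤ 0.
Generic f = c0 gives residual -1; -1 = 0 cannot hold, so t_k is not Gosper-summable.

No — t_k has no hypergeometric antidifference.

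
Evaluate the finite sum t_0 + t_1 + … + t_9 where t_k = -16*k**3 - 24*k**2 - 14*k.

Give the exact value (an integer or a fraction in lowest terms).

Compute t_(k+1)/t_k: get (8*k**3 + 36*k**2 + 55*k + 27)/(k*(8*k**2 + 12*k + 7)).
Factor: A=1; B=1; C=k**3 + 3*k**2/2 + 7*k/8.
Need (1)·f(k+1) − (1)·f(k) = k**3 + 3*k**2/2 + 7*k/8.
Bound: deg f ≤ 4.
Coefficient equations give f(k) = k*(k - 1)*(4*k**2 + 4*k + 3)/16.
Certificate R = B(k−1)f/C = (k - 1)*(4*k**2 + 4*k + 3)/(2*(8*k**2 + 12*k + 7)) gives s_k = k*(-4*k**3 + k + 3).
Check: Δs_k = 2*k*(-8*k**2 - 12*k - 7). ✓
Telescoping: Σ = s_(10) − s_(0) = -39870 − (0) = -39870.

Σ = -39870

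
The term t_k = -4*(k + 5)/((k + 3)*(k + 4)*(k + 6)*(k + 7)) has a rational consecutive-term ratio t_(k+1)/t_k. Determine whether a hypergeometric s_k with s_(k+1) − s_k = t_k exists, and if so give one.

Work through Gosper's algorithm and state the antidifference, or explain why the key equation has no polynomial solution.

s_k = k*(-k - 9)/(9*(k**2 + 9*k + 18))

Step 1: r(k) = (k + 3)*(k + 6)**2/((k + 5)**2*(k + 8)).
So A=k + 3 and B=k + 8, with C=k**2 + 10*k + 25.
Set up (k + 3)·f(k+1) − (k + 7)·f(k) − (k**2 + 10*k + 25) = 0.
deg f ≤ 4 (via 1,1,2).
Solving with deg f ≤ 4: f(k) = k*(k + 4)*(k + 5)*(k + 9)/36.
R(k) = B(k−1)·f(k)/C(k) = k*(k + 4)*(k + 7)*(k + 9)/(36*(k + 5)); s_k = R·t_k = k*(-k - 9)/(9*(k**2 + 9*k + 18)).
Verify: 4*(-k - 5)/(k**4 + 20*k**3 + 145*k**2 + 450*k + 504) matches t_k.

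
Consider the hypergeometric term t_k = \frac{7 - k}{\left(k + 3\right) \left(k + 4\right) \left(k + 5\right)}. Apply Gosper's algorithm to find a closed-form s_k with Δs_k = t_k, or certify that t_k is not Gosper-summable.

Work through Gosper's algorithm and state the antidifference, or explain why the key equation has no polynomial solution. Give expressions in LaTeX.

t_(k+1)/t_k = (k - 6)*(k + 3)/((k - 7)*(k + 6)).
Normal form (A,B,C) = (k + 3, k + 6, k - 7).
Set up (k + 3)·f(k+1) − (k + 5)·f(k) − (k - 7) = 0.
d = 2 from the (1,1,1) case.
Solving with deg f ≤ 2: f(k) = -k*(k + 13)/6.
R(k) = B(k−1)·f(k)/C(k) = -k*(k + 5)*(k + 13)/(6*(k - 7)); s_k = R·t_k = k*(k + 13)/(6*(k + 3)*(k + 4)).
s_(k+1) − s_k = (7 - k)/(k**3 + 12*k**2 + 47*k + 60) = t_k.

s_k = \frac{k \left(k + 13\right)}{6 \left(k + 3\right) \left(k + 4\right)}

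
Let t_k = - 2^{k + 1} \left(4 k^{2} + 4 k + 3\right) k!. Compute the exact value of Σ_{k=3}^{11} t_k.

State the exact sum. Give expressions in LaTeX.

Compute t_(k+1)/t_k: get 2*(4*k**3 + 16*k**2 + 23*k + 11)/(4*k**2 + 4*k + 3).
So A=2*k + 2 and B=1, with C=k**2 + k + 3/4.
f must satisfy (2*k + 2)·f(k+1) − (1)·f(k) = k**2 + k + 3/4.
Bound: deg f ≤ 1.
Coefficient equations give f(k) = (2*k - 1)/4.
Certificate R = B(k−1)f/C = (2*k - 1)/(4*k**2 + 4*k + 3) gives s_k = -2**(k + 1)*(2*k - 1)*factorial(k).
s_(k+1) − s_k = -2**(k + 1)*(4*k**2 + 4*k + 3)*factorial(k) = t_k.
Σ_(k=3)^(11) t_k = s_(12) − s_(3) = -90251565465600 − (-480) = -90251565465120.

Σ = -90251565465120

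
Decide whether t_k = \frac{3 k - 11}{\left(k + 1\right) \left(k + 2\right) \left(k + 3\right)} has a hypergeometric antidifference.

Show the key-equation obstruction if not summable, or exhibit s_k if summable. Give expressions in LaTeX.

Compute t_(k+1)/t_k: get (k + 1)*(3*k - 8)/((k + 4)*(3*k - 11)).
So A=k + 1 and B=k + 4, with C=k - 11/3.
Solve (k + 1)·f(k+1) − (k + 3)·f(k) = k - 11/3.
Degrees (1,1,1) ⇒ d ≤ 2.
Solving with deg f ≤ 2: f(k) = -k*(2*k + 9)/3.
R(k) = B(k−1)·f(k)/C(k) = -k*(k + 3)*(2*k + 9)/(3*k - 11); s_k = R·t_k = k*(-2*k - 9)/((k + 1)*(k + 2)).
s_(k+1) − s_k = (3*k - 11)/(k**3 + 6*k**2 + 11*k + 6) = t_k.

Yes. s_k = \frac{k \left(- 2 k - 9\right)}{\left(k + 1\right) \left(k + 2\right)}.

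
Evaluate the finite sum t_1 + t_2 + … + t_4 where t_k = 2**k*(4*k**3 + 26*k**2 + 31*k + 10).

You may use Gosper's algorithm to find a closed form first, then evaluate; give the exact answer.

The ratio is 2*(4*k**3 + 38*k**2 + 95*k + 71)/(4*k**3 + 26*k**2 + 31*k + 10).
Normal form (A,B,C) = (2, 1, k**3 + 13*k**2/2 + 31*k/4 + 5/2).
Set up (2)·f(k+1) − (1)·f(k) − (k**3 + 13*k**2/2 + 31*k/4 + 5/2) = 0.
d = 3 from the (0,0,3) case.
A polynomial solution: f(k) = k*(4*k**2 + 2*k - 1)/4.
Then R = B(k−1)f/C = k*(4*k**2 + 2*k - 1)/(4*k**3 + 26*k**2 + 31*k + 10), so s_k = R(k)·t_k = 2**k*k*(4*k**2 + 2*k - 1).
Verify: 2**k*(4*k**3 + 26*k**2 + 31*k + 10) matches t_k.
Sum = s_(5) − s_(1); s_(5) = 17440, s_(1) = 10 ⇒ 17430.

Σ = 17430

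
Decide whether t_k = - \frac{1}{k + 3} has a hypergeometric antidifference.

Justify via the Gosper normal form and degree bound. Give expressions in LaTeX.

The ratio is (k + 3)/(k + 4).
Take A(k)=k + 3, B(k)=k + 4, C(k)=1.
f must satisfy (k + 3)·f(k+1) − (k + 3)·f(k) = 1.
Bound: deg f ≤ 0.
Generic f = c0 gives residual -1; -1 = 0 cannot hold, so t_k is not Gosper-summable.

No — key equation has no polynomial f.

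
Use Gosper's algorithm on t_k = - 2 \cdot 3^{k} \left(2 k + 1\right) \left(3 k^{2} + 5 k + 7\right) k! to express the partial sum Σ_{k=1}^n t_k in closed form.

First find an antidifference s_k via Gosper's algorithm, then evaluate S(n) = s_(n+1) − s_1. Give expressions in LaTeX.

S(n) = - 12 \cdot 3^{n} n^{3} n! - 30 \cdot 3^{n} n^{2} n! - 36 \cdot 3^{n} n n! - 18 \cdot 3^{n} n! + 18

Step 1: r(k) = 3*(6*k**4 + 37*k**3 + 94*k**2 + 108*k + 45)/(6*k**3 + 13*k**2 + 19*k + 7).
Factor: A=3*k + 3; B=1; C=k**3 + 13*k**2/6 + 19*k/6 + 7/6.
Need (3*k + 3)·f(k+1) − (1)·f(k) = k**3 + 13*k**2/6 + 19*k/6 + 7/6.
From deg A=1, deg B=0, deg C=3: d=2.
Solving with deg f ≤ 2: f(k) = (2*k**2 - k + 2)/6.
So s_k = (B(k−1)f/C)·t_k = ((2*k**2 - k + 2)/((2*k + 1)*(3*k**2 + 5*k + 7)))·t_k = -2*3**k*(2*k**2 - k + 2)*factorial(k).
Check: Δs_k = -2*3**k*(2*k + 1)*(3*k**2 + 5*k + 7)*factorial(k). ✓
Evaluate: s_(n+1) = -6*3**n*(2*n**2 + 3*n + 3)*factorial(n + 1); subtract s_(1) = -18 ⇒ S(n) = -12*3**n*n**3*factorial(n) - 30*3**n*n**2*factorial(n) - 36*3**n*n*factorial(n) - 18*3**n*factorial(n) + 18.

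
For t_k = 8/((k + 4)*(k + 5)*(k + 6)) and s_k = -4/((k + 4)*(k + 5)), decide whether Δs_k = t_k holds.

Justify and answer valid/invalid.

s_(k+1) = -4/((k + 5)*(k + 6))
s_(k+1) − s_k = 8/(k**3 + 15*k**2 + 74*k + 120)
(s_(k+1) − s_k) − t_k = 0

Valid — Δs_k = t_k.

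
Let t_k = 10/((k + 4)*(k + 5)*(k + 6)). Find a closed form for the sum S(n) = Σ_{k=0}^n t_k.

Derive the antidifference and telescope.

Compute t_(k+1)/t_k: get (k + 4)/(k + 7).
A = k + 4, B = k + 7, C = 1.
Need (k + 4)·f(k+1) − (k + 6)·f(k) = 1.
d = 2 from the (1,1,0) case.
Coefficient equations give f(k) = k*(k + 9)/40.
Then R = B(k−1)f/C = k*(k + 6)*(k + 9)/40, so s_k = R(k)·t_k = k*(k + 9)/(4*(k + 4)*(k + 5)).
Check: Δs_k = 10/(k**3 + 15*k**2 + 74*k + 120). ✓
Evaluate: s_(n+1) = (n**2 + 11*n + 10)/(4*(n**2 + 11*n + 30)); subtract s_(0) = 0 ⇒ S(n) = (n**2 + 11*n + 10)/(4*(n**2 + 11*n + 30)).

S(n) = (n**2 + 11*n + 10)/(4*(n**2 + 11*n + 30))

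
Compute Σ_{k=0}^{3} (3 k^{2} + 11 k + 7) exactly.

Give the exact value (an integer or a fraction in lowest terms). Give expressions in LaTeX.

t_(k+1)/t_k = (3*k**2 + 17*k + 21)/(3*k**2 + 11*k + 7).
Gosper form: A/B · C(k+1)/C(k) with A=1, B=1, C=k**2 + 11*k/3 + 7/3.
Need (1)·f(k+1) − (1)·f(k) = k**2 + 11*k/3 + 7/3.
From deg A=0, deg B=0, deg C=2: d=3.
A polynomial solution: f(k) = k*(k**2 + 4*k + 2)/3.
Then R = B(k−1)f/C = k*(k**2 + 4*k + 2)/(3*k**2 + 11*k + 7), so s_k = R(k)·t_k = k*(k**2 + 4*k + 2).
Verify: 3*k**2 + 11*k + 7 matches t_k.
Σ_(k=0)^(3) t_k = s_(4) − s_(0) = 136 − (0) = 136.

Σ = 136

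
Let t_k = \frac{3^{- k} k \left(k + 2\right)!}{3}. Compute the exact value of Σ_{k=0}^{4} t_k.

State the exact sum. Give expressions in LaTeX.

Σ = 506/27

Ratio r(k) = (k + 1)*(k + 3)/(3*k).
Factor: A=k/3 + 1; B=1; C=k.
Key eq: (k/3 + 1)·f(k+1) = (1)·f(k) + (k).
Bound: deg f ≤ 0.
Coefficient equations give f(k) = 3.
R(k) = B(k−1)·f(k)/C(k) = 3/k; s_k = R·t_k = factorial(k + 2)/3**k.
Verify: k*factorial(k + 2)/(3*3**k) matches t_k.
Evaluate s at k=5 and k=0: 560/27 and 2; difference 506/27.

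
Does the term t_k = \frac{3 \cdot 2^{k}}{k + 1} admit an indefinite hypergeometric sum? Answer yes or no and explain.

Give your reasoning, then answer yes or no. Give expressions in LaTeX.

r(k) = 2*(k + 1)/(k + 2) after simplifying.
Gosper form: A/B · C(k+1)/C(k) with A=2*k + 2, B=k + 2, C=1.
f must satisfy (2*k + 2)·f(k+1) − (k + 1)·f(k) = 1.
Bound: deg f ≤ -1.
deg f ≤ -1 is impossible — no certificate.

No; the degree bound rules out any f.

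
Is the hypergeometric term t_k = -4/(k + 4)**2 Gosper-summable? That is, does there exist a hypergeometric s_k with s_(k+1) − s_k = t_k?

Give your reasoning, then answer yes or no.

No — the linear system for f has no solution.

r(k) = (k + 4)**2/(k + 5)**2 after simplifying.
Take A(k)=k**2 + 8*k + 16, B(k)=k**2 + 10*k + 25, C(k)=1.
f must satisfy (k**2 + 8*k + 16)·f(k+1) − (k**2 + 8*k + 16)·f(k) = 1.
From deg A=2, deg B=2, deg C=0: d=0.
f = c0 ⇒ A·f(k+1) − B(k−1)·f(k) − C = -1. The system {-1 = 0} is inconsistent; no antidifference.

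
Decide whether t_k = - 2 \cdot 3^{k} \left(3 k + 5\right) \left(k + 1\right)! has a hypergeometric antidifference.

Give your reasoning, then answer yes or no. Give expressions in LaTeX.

The ratio is 3*(k + 2)*(3*k + 8)/(3*k + 5).
Factor: A=3*k + 6; B=1; C=k + 5/3.
Solve (3*k + 6)·f(k+1) − (1)·f(k) = k + 5/3.
d = 0 from the (1,0,1) case.
Coefficient equations give f(k) = 1/3.
Get s_k = R·t_k = -2*3**k*factorial(k + 1) with R(k) = B(k−1)f(k)/C(k) = 1/(3*k + 5).
Δs = -2*3**k*(3*k + 5)*factorial(k + 1), as required.

Yes. s_k = - 2 \cdot 3^{k} \left(k + 1\right)!.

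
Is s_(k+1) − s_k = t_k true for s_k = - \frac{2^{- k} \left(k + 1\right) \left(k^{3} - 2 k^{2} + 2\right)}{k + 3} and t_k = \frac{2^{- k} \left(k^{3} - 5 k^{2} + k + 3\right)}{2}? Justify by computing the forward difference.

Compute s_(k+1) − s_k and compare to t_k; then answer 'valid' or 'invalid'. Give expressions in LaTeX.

s_(k+1) = (-k**4 - 3*k**3 - k**2 + k - 2)/(2*2**k*(k + 4))
s_(k+1) − s_k = (k**5 - 22*k**3 - 14*k**2 + 21*k + 10)/(2*2**k*(k**2 + 7*k + 12))
(s_(k+1) − s_k) − t_k = (-k**4 + 18*k**2 - 6*k - 13)/(2**k*(k**2 + 7*k + 12))

Invalid: residual \frac{2^{- k} \left(- k^{4} + 18 k^{2} - 6 k - 13\right)}{k^{2} + 7 k + 12} ≠ 0.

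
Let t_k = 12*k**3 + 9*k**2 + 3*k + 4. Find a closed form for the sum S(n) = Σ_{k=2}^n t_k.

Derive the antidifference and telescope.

S(n) = 3*n**4 + 9*n**3 + 9*n**2 + 7*n - 28

Step 1: r(k) = (12*k**3 + 45*k**2 + 57*k + 28)/(12*k**3 + 9*k**2 + 3*k + 4).
Normal form (A,B,C) = (1, 1, k**3 + 3*k**2/4 + k/4 + 1/3).
f must satisfy (1)·f(k+1) − (1)·f(k) = k**3 + 3*k**2/4 + k/4 + 1/3.
From deg A=0, deg B=0, deg C=3: d=4.
Coefficient equations give f(k) = k*(3*k**3 - 3*k**2 + 4)/12.
Certificate R = B(k−1)f/C = k*(3*k**3 - 3*k**2 + 4)/(12*k**3 + 9*k**2 + 3*k + 4) gives s_k = k*(3*k**3 - 3*k**2 + 4).
Δs = 12*k**3 + 9*k**2 + 3*k + 4, as required.
Telescope: S(n) = s_(n+1) − s_(2) = 3*n**4 + 9*n**3 + 9*n**2 + 7*n + 4 − (32) = 3*n**4 + 9*n**3 + 9*n**2 + 7*n - 28.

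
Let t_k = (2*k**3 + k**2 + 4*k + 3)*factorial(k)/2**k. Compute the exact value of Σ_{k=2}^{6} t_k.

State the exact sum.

Step 1: r(k) = (k + 1)*(4*k + 2*(k + 1)**3 + (k + 1)**2 + 7)/(2*(2*k**3 + k**2 + 4*k + 3)).
So A=k/2 + 1/2 and B=1, with C=k**3 + k**2/2 + 2*k + 3/2.
Set up (k/2 + 1/2)·f(k+1) − (1)·f(k) − (k**3 + k**2/2 + 2*k + 3/2) = 0.
Bound: deg f ≤ 2.
A polynomial solution: f(k) = 2*k**2 - k - 2.
So s_k = (B(k−1)f/C)·t_k = (2*(2*k**2 - k - 2)/(2*k**3 + k**2 + 4*k + 3))·t_k = 2**(1 - k)*(2*k**2 - k - 2)*factorial(k).
Verify: (2*k**3 + k**2 + 4*k + 3)*factorial(k)/2**k matches t_k.
Evaluate s at k=7 and k=2: 28035/4 and 4; difference 28019/4.

Σ = 28019/4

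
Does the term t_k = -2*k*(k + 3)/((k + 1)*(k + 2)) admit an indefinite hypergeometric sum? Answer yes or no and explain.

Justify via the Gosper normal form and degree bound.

Yes. s_k = 2*k*(1 - k)/(k + 1).

t_(k+1)/t_k = (k + 1)**2*(k + 4)/(k*(k + 3)**2).
A = k + 1, B = k + 3, C = k**2 + 3*k.
f must satisfy (k + 1)·f(k+1) − (k + 2)·f(k) = k**2 + 3*k.
Bound: deg f ≤ 2.
Solve for f: f(k) = k*(k - 1) (degree 2 ≤ 2).
R(k) = B(k−1)·f(k)/C(k) = (k - 1)*(k + 2)/(k + 3); s_k = R·t_k = 2*k*(1 - k)/(k + 1).
Verify: 2*k*(-k - 3)/(k**2 + 3*k + 2) matches t_k.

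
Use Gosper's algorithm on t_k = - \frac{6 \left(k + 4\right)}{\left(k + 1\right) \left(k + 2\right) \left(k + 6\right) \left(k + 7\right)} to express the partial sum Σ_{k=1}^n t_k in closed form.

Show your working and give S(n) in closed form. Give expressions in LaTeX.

S(n) = \frac{3 n \left(- n - 9\right)}{14 \left(n^{2} + 9 n + 14\right)}

Ratio r(k) = (k + 1)*(k + 5)*(k + 6)/((k + 3)*(k + 4)*(k + 8)).
Factor: A=k + 1; B=k + 8; C=k**4 + 16*k**3 + 95*k**2 + 248*k + 240.
Need (k + 1)·f(k+1) − (k + 7)·f(k) = k**4 + 16*k**3 + 95*k**2 + 248*k + 240.
From deg A=1, deg B=1, deg C=4: d=6.
A polynomial solution: f(k) = k*(k + 2)*(k + 3)*(k + 4)*(k + 5)*(k + 7)/12.
R(k) = B(k−1)·f(k)/C(k) = k*(k + 2)*(k + 7)**2/(12*(k + 4)); s_k = R·t_k = k*(-k - 7)/(2*(k**2 + 7*k + 6)).
s_(k+1) − s_k = 6*(-k - 4)/(k**4 + 16*k**3 + 83*k**2 + 152*k + 84) = t_k.
s_(n+1) = (-n**2 - 9*n - 8)/(2*(n**2 + 9*n + 14)) and s_(1) = -2/7, so S(n) = 3*n*(-n - 9)/(14*(n**2 + 9*n + 14)).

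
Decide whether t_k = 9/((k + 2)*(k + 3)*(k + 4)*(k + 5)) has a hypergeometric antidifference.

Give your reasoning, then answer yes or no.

Compute t_(k+1)/t_k: get (k + 2)/(k + 6).
Factor: A=k + 2; B=k + 6; C=1.
Solve (k + 2)·f(k+1) − (k + 5)·f(k) = 1.
d = 3 from the (1,1,0) case.
Match coefficients ⇒ f(k) = k*(k**2 + 9*k + 26)/72.
Get s_k = R·t_k = k*(k**2 + 9*k + 26)/(8*(k + 2)*(k + 3)*(k + 4)) with R(k) = B(k−1)f(k)/C(k) = k*(k + 5)*(k**2 + 9*k + 26)/72.
Δs = 9/(k**4 + 14*k**3 + 71*k**2 + 154*k + 120), as required.

Yes. s_k = k*(k**2 + 9*k + 26)/(8*(k + 2)*(k + 3)*(k + 4)).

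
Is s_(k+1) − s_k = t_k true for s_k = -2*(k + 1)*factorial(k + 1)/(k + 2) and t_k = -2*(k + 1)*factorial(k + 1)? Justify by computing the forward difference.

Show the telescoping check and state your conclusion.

Invalid: residual 2*(k**2 + 3*k + 1)*factorial(k + 1)/((k + 2)*(k + 3)) ≠ 0.

s_(k+1) = -2*(k + 2)*factorial(k + 2)/(k + 3)
s_(k+1) − s_k = -2*(k**3 + 5*k**2 + 8*k + 5)*factorial(k + 1)/((k + 2)*(k + 3))
(s_(k+1) − s_k) − t_k = 2*(k**2 + 3*k + 1)*factorial(k + 1)/((k + 2)*(k + 3))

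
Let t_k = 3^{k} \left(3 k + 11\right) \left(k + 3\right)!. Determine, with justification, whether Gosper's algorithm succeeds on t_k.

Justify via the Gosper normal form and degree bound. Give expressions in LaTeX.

Step 1: r(k) = 3*(k + 4)*(3*k + 14)/(3*k + 11).
Factor: A=3*k + 12; B=1; C=k + 11/3.
Set up (3*k + 12)·f(k+1) − (1)·f(k) − (k + 11/3) = 0.
Bound: deg f ≤ 0.
A polynomial solution: f(k) = 1/3.
R(k) = B(k−1)·f(k)/C(k) = 1/(3*k + 11); s_k = R·t_k = 3**k*factorial(k + 3).
Check: Δs_k = 3**k*(3*k + 11)*factorial(k + 3). ✓

Yes. s_k = 3^{k} \left(k + 3\right)!.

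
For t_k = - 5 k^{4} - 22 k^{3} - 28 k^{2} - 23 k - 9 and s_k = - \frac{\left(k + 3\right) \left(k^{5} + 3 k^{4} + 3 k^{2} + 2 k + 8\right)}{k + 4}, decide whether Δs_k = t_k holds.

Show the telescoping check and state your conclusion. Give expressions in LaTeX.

s_(k+1) = -(k + 4)*(2*k + (k + 1)**5 + 3*(k + 1)**4 + 3*(k + 1)**2 + 10)/(k + 5)
s_(k+1) − s_k = (-5*k**6 - 63*k**5 - 287*k**4 - 599*k**3 - 644*k**2 - 442*k - 152)/(k**2 + 9*k + 20)
(s_(k+1) − s_k) − t_k = (4*k**5 + 39*k**4 + 116*k**3 + 132*k**2 + 99*k + 28)/(k**2 + 9*k + 20)

Invalid: residual \frac{4 k^{5} + 39 k^{4} + 116 k^{3} + 132 k^{2} + 99 k + 28}{k^{2} + 9 k + 20} ≠ 0.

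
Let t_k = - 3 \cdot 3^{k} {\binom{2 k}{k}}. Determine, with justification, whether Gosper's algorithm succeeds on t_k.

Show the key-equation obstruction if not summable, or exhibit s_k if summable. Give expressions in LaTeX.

No — t_k has no hypergeometric antidifference.

Compute t_(k+1)/t_k: get 6*(2*k + 1)/(k + 1).
Factor: A=12*k + 6; B=k + 1; C=1.
Set up (12*k + 6)·f(k+1) − (k)·f(k) − (1) = 0.
Bound: deg f ≤ -1.
Negative degree bound (-1): no f exists, t_k not Gosper-summable.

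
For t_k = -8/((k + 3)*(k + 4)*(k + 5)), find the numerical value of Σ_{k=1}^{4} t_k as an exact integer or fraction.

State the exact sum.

r(k) = (k + 3)/(k + 6) after simplifying.
Gosper form: A/B · C(k+1)/C(k) with A=k + 3, B=k + 6, C=1.
Key eq: (k + 3)·f(k+1) = (k + 5)·f(k) + (1).
d = 2 from the (1,1,0) case.
Coefficient equations give f(k) = k*(k + 7)/24.
So s_k = (B(k−1)f/C)·t_k = (k*(k + 5)*(k + 7)/24)·t_k = k*(-k - 7)/(3*(k + 3)*(k + 4)).
Verify: -8/(k**3 + 12*k**2 + 47*k + 60) matches t_k.
Telescoping: Σ = s_(5) − s_(1) = -5/18 − (-2/15) = -13/90.

Σ = -13/90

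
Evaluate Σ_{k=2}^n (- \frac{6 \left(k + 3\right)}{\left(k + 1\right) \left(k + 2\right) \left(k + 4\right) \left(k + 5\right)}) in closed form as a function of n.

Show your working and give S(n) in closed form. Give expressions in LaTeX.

S(n) = \frac{- n^{2} - 7 n + 8}{6 \left(n^{2} + 7 n + 10\right)}

t_(k+1)/t_k = (k + 1)*(k + 4)**2/((k + 3)**2*(k + 6)).
Factor: A=k + 1; B=k + 6; C=k**2 + 6*k + 9.
f must satisfy (k + 1)·f(k+1) − (k + 5)·f(k) = k**2 + 6*k + 9.
Bound: deg f ≤ 4.
Match coefficients ⇒ f(k) = k*(k + 2)*(k + 3)*(k + 5)/8.
Get s_k = R·t_k = 3*k*(-k - 5)/(4*(k**2 + 5*k + 4)) with R(k) = B(k−1)f(k)/C(k) = k*(k + 2)*(k + 5)**2/(8*(k + 3)).
Verify: 6*(-k - 3)/(k**4 + 12*k**3 + 49*k**2 + 78*k + 40) matches t_k.
Telescope: S(n) = s_(n+1) − s_(2) = 3*(-n**2 - 7*n - 6)/(4*(n**2 + 7*n + 10)) − (-7/12) = (-n**2 - 7*n + 8)/(6*(n**2 + 7*n + 10)).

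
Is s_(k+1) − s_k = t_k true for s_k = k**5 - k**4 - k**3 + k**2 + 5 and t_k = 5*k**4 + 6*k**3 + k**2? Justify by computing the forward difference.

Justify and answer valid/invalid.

valid; difference matches t_k

s_(k+1) = k**5 + 4*k**4 + 5*k**3 + 2*k**2 + 5
s_(k+1) − s_k = k**2*(5*k**2 + 6*k + 1)
(s_(k+1) − s_k) − t_k = 0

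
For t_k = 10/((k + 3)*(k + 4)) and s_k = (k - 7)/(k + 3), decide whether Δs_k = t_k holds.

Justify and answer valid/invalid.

s_(k+1) = (k - 6)/(k + 4)
s_(k+1) − s_k = 10/(k**2 + 7*k + 12)
(s_(k+1) − s_k) − t_k = 0

valid; difference matches t_k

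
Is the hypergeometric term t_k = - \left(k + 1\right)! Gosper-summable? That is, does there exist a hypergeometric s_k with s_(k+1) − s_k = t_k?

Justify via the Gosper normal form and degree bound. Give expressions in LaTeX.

No. Not Gosper-summable.

Compute t_(k+1)/t_k: get k + 2.
So A=k + 2 and B=1, with C=1.
Set up (k + 2)·f(k+1) − (1)·f(k) − (1) = 0.
deg f ≤ -1 (via 1,0,0).
deg f ≤ -1 is impossible — no certificate.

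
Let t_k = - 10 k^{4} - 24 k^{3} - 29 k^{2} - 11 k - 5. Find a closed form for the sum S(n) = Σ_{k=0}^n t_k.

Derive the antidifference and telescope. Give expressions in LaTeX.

S(n) = - 2 n^{5} - 11 n^{4} - 25 n^{3} - 26 n^{2} - 15 n - 5

t_(k+1)/t_k = (10*k**4 + 64*k**3 + 161*k**2 + 181*k + 79)/(10*k**4 + 24*k**3 + 29*k**2 + 11*k + 5).
Factor: A=1; B=1; C=k**4 + 12*k**3/5 + 29*k**2/10 + 11*k/10 + 1/2.
Solve (1)·f(k+1) − (1)·f(k) = k**4 + 12*k**3/5 + 29*k**2/10 + 11*k/10 + 1/2.
Bound: deg f ≤ 5.
Coefficient equations give f(k) = k*(2*k**4 + k**3 + k**2 - 3*k + 4)/10.
Get s_k = R·t_k = k*(-2*k**4 - k**3 - k**2 + 3*k - 4) with R(k) = B(k−1)f(k)/C(k) = k*(2*k**4 + k**3 + k**2 - 3*k + 4)/(10*k**4 + 24*k**3 + 29*k**2 + 11*k + 5).
Verify: -10*k**4 - 24*k**3 - 29*k**2 - 11*k - 5 matches t_k.
Σ_(k=0)^n t_k = s_(n+1) − s_(0) = (-2*n**5 - 11*n**4 - 25*n**3 - 26*n**2 - 15*n - 5) − (0), i.e. -2*n**5 - 11*n**4 - 25*n**3 - 26*n**2 - 15*n - 5.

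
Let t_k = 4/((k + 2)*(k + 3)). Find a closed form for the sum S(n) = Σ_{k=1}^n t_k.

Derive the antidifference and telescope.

S(n) = 4*n/(3*(n + 3))

Step 1: r(k) = (k + 2)/(k + 4).
Normal form (A,B,C) = (k + 2, k + 4, 1).
f must satisfy (k + 2)·f(k+1) − (k + 3)·f(k) = 1.
Bound: deg f ≤ 1.
Solving with deg f ≤ 1: f(k) = k/2.
R(k) = B(k−1)·f(k)/C(k) = k*(k + 3)/2; s_k = R·t_k = 2*k/(k + 2).
Δs = 4/(k**2 + 5*k + 6), as required.
Telescope: S(n) = s_(n+1) − s_(1) = 2*(n + 1)/(n + 3) − (2/3) = 4*n/(3*(n + 3)).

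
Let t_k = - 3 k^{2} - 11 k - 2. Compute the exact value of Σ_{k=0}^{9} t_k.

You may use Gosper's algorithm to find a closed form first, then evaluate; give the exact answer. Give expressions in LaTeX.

Σ = -1370

The ratio is (3*k**2 + 17*k + 16)/(3*k**2 + 11*k + 2).
Normal form (A,B,C) = (1, 1, k**2 + 11*k/3 + 2/3).
Solve (1)·f(k+1) − (1)·f(k) = k**2 + 11*k/3 + 2/3.
Degrees (0,0,2) ⇒ d ≤ 3.
A polynomial solution: f(k) = k*(k**2 + 4*k - 3)/3.
R(k) = B(k−1)·f(k)/C(k) = k*(k**2 + 4*k - 3)/(3*k**2 + 11*k + 2); s_k = R·t_k = k*(-k**2 - 4*k + 3).
Δs = -3*k**2 - 11*k - 2, as required.
Sum = s_(10) − s_(0); s_(10) = -1370, s_(0) = 0 ⇒ -1370.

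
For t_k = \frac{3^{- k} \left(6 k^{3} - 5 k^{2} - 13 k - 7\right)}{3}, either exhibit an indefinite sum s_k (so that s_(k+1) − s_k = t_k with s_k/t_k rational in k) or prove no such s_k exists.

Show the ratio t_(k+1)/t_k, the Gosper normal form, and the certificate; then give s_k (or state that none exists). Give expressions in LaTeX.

s_k = 3^{- k} \left(- 3 k^{3} - 2 k^{2} + 1\right)

Step 1: r(k) = (6*k**3 + 13*k**2 - 5*k - 19)/(3*(6*k**3 - 5*k**2 - 13*k - 7)).
Take A(k)=1/3, B(k)=1, C(k)=k**3 - 5*k**2/6 - 13*k/6 - 7/6.
Set up (1/3)·f(k+1) − (1)·f(k) − (k**3 - 5*k**2/6 - 13*k/6 - 7/6) = 0.
deg f ≤ 3 (via 0,0,3).
Solve for f: f(k) = -(3*k**3 + 2*k**2 - 1)/2 (degree 3 ≤ 3).
Certificate R = B(k−1)f/C = -3*(3*k**3 + 2*k**2 - 1)/(6*k**3 - 5*k**2 - 13*k - 7) gives s_k = (-3*k**3 - 2*k**2 + 1)/3**k.
s_(k+1) − s_k = (6*k**3 - 5*k**2 - 13*k - 7)/(3*3**k) = t_k.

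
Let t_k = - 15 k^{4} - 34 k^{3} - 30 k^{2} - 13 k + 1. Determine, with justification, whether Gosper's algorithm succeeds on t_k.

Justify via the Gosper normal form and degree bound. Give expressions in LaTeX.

Yes. s_k = k \left(- 3 k^{4} - k^{3} + 2 k^{2} + 3\right).

Step 1: r(k) = (15*k**4 + 94*k**3 + 222*k**2 + 235*k + 91)/(15*k**4 + 34*k**3 + 30*k**2 + 13*k - 1).
Gosper form: A/B · C(k+1)/C(k) with A=1, B=1, C=k**4 + 34*k**3/15 + 2*k**2 + 13*k/15 - 1/15.
Need (1)·f(k+1) − (1)·f(k) = k**4 + 34*k**3/15 + 2*k**2 + 13*k/15 - 1/15.
From deg A=0, deg B=0, deg C=4: d=5.
Solving with deg f ≤ 5: f(k) = k*(3*k**4 + k**3 - 2*k**2 - 3)/15.
Certificate R = B(k−1)f/C = k*(3*k**4 + k**3 - 2*k**2 - 3)/(15*k**4 + 34*k**3 + 30*k**2 + 13*k - 1) gives s_k = k*(-3*k**4 - k**3 + 2*k**2 + 3).
Verify: -15*k**4 - 34*k**3 - 30*k**2 - 13*k + 1 matches t_k.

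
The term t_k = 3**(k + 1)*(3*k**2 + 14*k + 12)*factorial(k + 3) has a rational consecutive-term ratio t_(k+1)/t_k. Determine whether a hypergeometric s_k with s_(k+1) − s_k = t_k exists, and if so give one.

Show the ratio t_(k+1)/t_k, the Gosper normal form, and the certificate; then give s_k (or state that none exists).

s_k = 3**(k + 1)*k*factorial(k + 3)

Ratio r(k) = 3*(3*k**3 + 32*k**2 + 109*k + 116)/(3*k**2 + 14*k + 12).
A = 3*k + 12, B = 1, C = k**2 + 14*k/3 + 4.
Need (3*k + 12)·f(k+1) − (1)·f(k) = k**2 + 14*k/3 + 4.
Degrees (1,0,2) ⇒ d ≤ 1.
Coefficient equations give f(k) = k/3.
Certificate R = B(k−1)f/C = k/(3*k**2 + 14*k + 12) gives s_k = 3**(k + 1)*k*factorial(k + 3).
Δs = 3**(k + 1)*(3*k**2 + 14*k + 12)*factorial(k + 3), as required.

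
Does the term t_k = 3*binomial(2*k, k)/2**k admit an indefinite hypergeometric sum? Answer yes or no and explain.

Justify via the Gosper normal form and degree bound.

Compute t_(k+1)/t_k: get (2*k + 1)/(k + 1).
Normal form (A,B,C) = (2*k + 1, k + 1, 1).
f must satisfy (2*k + 1)·f(k+1) − (k)·f(k) = 1.
deg f ≤ -1 (via 1,1,0).
deg f ≤ -1 is impossible — no certificate.

No — negative degree bound, so no certificate f.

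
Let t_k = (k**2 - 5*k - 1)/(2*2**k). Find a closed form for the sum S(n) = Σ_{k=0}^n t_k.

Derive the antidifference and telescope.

S(n) = (-6*2**n - n**2 + n + 5)/(2*2**n)

Step 1: r(k) = (k**2 - 3*k - 5)/(2*(k**2 - 5*k - 1)).
Gosper form: A/B · C(k+1)/C(k) with A=1/2, B=1, C=k**2 - 5*k - 1.
Set up (1/2)·f(k+1) − (1)·f(k) − (k**2 - 5*k - 1) = 0.
deg f ≤ 2 (via 0,0,2).
Solve for f: f(k) = -2*(k**2 - 3*k - 3) (degree 2 ≤ 2).
So s_k = (B(k−1)f/C)·t_k = (-2*(k**2 - 3*k - 3)/(k**2 - 5*k - 1))·t_k = (-k**2 + 3*k + 3)/2**k.
s_(k+1) − s_k = (k**2 - 5*k - 1)/(2*2**k) = t_k.
s_(n+1) = 2**(-n - 1)*(-n**2 + n + 5) and s_(0) = 3, so S(n) = (-6*2**n - n**2 + n + 5)/(2*2**n).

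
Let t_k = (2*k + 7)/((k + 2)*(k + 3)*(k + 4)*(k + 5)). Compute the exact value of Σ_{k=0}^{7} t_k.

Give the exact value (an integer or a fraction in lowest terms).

Σ = 7/60

t_(k+1)/t_k = (k + 2)*(2*k + 9)/((k + 6)*(2*k + 7)).
A = k + 2, B = k + 6, C = k + 7/2.
Solve (k + 2)·f(k+1) − (k + 5)·f(k) = k + 7/2.
From deg A=1, deg B=1, deg C=1: d=3.
Solve for f: f(k) = k*(k + 3)*(k + 6)/16 (degree 3 ≤ 3).
Certificate R = B(k−1)f/C = k*(k + 3)*(k + 5)*(k + 6)/(8*(2*k + 7)) gives s_k = k*(k + 6)/(8*(k**2 + 6*k + 8)).
s_(k+1) − s_k = (2*k + 7)/(k**4 + 14*k**3 + 71*k**2 + 154*k + 120) = t_k.
Sum = s_(8) − s_(0); s_(8) = 7/60, s_(0) = 0 ⇒ 7/60.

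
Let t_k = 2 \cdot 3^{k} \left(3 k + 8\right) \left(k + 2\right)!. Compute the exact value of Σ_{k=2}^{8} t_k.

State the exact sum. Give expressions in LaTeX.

The ratio is 3*(k + 3)*(3*k + 11)/(3*k + 8).
Gosper form: A/B · C(k+1)/C(k) with A=3*k + 9, B=1, C=k + 8/3.
Key eq: (3*k + 9)·f(k+1) = (1)·f(k) + (k + 8/3).
Bound: deg f ≤ 0.
A polynomial solution: f(k) = 1/3.
So s_k = (B(k−1)f/C)·t_k = (1/(3*k + 8))·t_k = 2*3**k*factorial(k + 2).
Verify: 2*3**k*(3*k + 8)*factorial(k + 2) matches t_k.
Telescoping: Σ = s_(9) − s_(2) = 1571364748800 − (432) = 1571364748368.

Σ = 1571364748368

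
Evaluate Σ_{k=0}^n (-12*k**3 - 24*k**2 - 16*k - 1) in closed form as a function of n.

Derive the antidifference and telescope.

Ratio r(k) = (12*k**3 + 60*k**2 + 100*k + 53)/(12*k**3 + 24*k**2 + 16*k + 1).
A = 1, B = 1, C = k**3 + 2*k**2 + 4*k/3 + 1/12.
Key eq: (1)·f(k+1) = (1)·f(k) + (k**3 + 2*k**2 + 4*k/3 + 1/12).
From deg A=0, deg B=0, deg C=3: d=4.
Solve for f: f(k) = k*(3*k**3 + 2*k**2 - k - 3)/12 (degree 4 ≤ 4).
Get s_k = R·t_k = k*(-3*k**3 - 2*k**2 + k + 3) with R(k) = B(k−1)f(k)/C(k) = k*(3*k**3 + 2*k**2 - k - 3)/(12*k**3 + 24*k**2 + 16*k + 1).
Δs = -12*k**3 - 24*k**2 - 16*k - 1, as required.
Telescope: S(n) = s_(n+1) − s_(0) = -3*n**4 - 14*n**3 - 23*n**2 - 13*n - 1 − (0) = -3*n**4 - 14*n**3 - 23*n**2 - 13*n - 1.

S(n) = -3*n**4 - 14*n**3 - 23*n**2 - 13*n - 1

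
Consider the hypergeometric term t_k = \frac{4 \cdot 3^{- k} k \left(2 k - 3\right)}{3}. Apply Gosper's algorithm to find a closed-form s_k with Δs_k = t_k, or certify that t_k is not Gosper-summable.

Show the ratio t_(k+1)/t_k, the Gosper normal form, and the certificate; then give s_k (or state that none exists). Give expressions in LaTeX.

Compute t_(k+1)/t_k: get (k + 1)*(2*k - 1)/(3*k*(2*k - 3)).
Normal form (A,B,C) = (1/3, 1, k**2 - 3*k/2).
Key eq: (1/3)·f(k+1) = (1)·f(k) + (k**2 - 3*k/2).
Bound: deg f ≤ 2.
Solve for f: f(k) = -3*(4*k**2 - 2*k + 1)/8 (degree 2 ≤ 2).
R(k) = B(k−1)·f(k)/C(k) = -3*(4*k**2 - 2*k + 1)/(4*k*(2*k - 3)); s_k = R·t_k = (-4*k**2 + 2*k - 1)/3**k.
Verify: 4*k*(2*k - 3)/(3*3**k) matches t_k.

s_k = 3^{- k} \left(- 4 k^{2} + 2 k - 1\right)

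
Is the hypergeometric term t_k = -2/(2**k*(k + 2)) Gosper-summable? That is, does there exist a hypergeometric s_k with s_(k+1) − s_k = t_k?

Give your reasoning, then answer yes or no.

No. Not Gosper-summable.

Step 1: r(k) = (k + 2)/(2*(k + 3)).
Normal form (A,B,C) = (k/2 + 1, k + 3, 1).
Solve (k/2 + 1)·f(k+1) − (k + 2)·f(k) = 1.
From deg A=1, deg B=1, deg C=0: d=-1.
deg f ≤ -1 is impossible — no certificate.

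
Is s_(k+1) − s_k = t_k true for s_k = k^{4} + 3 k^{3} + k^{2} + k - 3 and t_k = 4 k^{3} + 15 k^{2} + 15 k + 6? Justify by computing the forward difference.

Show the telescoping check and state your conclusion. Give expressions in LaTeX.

s_(k+1) = k**4 + 7*k**3 + 16*k**2 + 16*k + 3
s_(k+1) − s_k = 4*k**3 + 15*k**2 + 15*k + 6
(s_(k+1) − s_k) − t_k = 0

valid (s_(k+1) − s_k reduces to t_k)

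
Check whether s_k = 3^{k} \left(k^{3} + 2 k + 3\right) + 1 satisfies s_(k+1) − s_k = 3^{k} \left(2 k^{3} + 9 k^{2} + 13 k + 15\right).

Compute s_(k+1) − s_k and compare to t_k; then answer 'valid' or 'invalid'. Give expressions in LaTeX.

s_(k+1) = 3**(k + 1)*(2*k + (k + 1)**3 + 5) + 1
s_(k+1) − s_k = 3**k*(-k**3 + 4*k + 3*(k + 1)**3 + 12)
(s_(k+1) − s_k) − t_k = 0

valid; difference matches t_k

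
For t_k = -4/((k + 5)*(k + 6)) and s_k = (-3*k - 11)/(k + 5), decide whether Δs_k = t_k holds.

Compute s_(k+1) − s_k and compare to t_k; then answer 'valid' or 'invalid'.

Valid: the claim telescopes to t_k.

s_(k+1) = (-3*k - 14)/(k + 6)
s_(k+1) − s_k = -4/(k**2 + 11*k + 30)
(s_(k+1) − s_k) − t_k = 0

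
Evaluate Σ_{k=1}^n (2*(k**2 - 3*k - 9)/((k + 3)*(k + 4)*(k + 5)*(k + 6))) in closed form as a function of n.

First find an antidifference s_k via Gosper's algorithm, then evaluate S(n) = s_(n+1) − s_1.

S(n) = n*(n**2 - 25*n - 86)/(20*(n**3 + 15*n**2 + 74*n + 120))

Compute t_(k+1)/t_k: get (k + 3)*(3*k - (k + 1)**2 + 12)/((k + 7)*(-k**2 + 3*k + 9)).
A = k + 3, B = k + 7, C = k**2 - 3*k - 9.
Solve (k + 3)·f(k+1) − (k + 6)·f(k) = k**2 - 3*k - 9.
deg f ≤ 3 (via 1,1,2).
A polynomial solution: f(k) = -k*(k + 2).
So s_k = (B(k−1)f/C)·t_k = (-k*(k + 2)*(k + 6)/(k**2 - 3*k - 9))·t_k = 2*k*(-k - 2)/((k + 3)*(k + 4)*(k + 5)).
Check: Δs_k = 2*(k**2 - 3*k - 9)/(k**4 + 18*k**3 + 119*k**2 + 342*k + 360). ✓
s_(n+1) = 2*(-n**2 - 4*n - 3)/(n**3 + 15*n**2 + 74*n + 120) and s_(1) = -1/20, so S(n) = n*(n**2 - 25*n - 86)/(20*(n**3 + 15*n**2 + 74*n + 120)).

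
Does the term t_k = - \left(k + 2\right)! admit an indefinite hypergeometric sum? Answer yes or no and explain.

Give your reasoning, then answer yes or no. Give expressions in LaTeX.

No — key equation has no polynomial f.

r(k) = k + 3 after simplifying.
Factor: A=k + 3; B=1; C=1.
Set up (k + 3)·f(k+1) − (1)·f(k) − (1) = 0.
Degrees (1,0,0) ⇒ d ≤ -1.
deg f ≤ -1 is impossible — no certificate.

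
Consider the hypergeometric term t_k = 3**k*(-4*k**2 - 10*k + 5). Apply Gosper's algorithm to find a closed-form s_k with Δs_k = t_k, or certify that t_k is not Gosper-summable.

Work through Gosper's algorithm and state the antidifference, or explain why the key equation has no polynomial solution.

s_k = 3**k*(-2*k**2 + k + 4)

t_(k+1)/t_k = 3*(4*k**2 + 18*k + 9)/(4*k**2 + 10*k - 5).
A = 3, B = 1, C = k**2 + 5*k/2 - 5/4.
Solve (3)·f(k+1) − (1)·f(k) = k**2 + 5*k/2 - 5/4.
d = 2 from the (0,0,2) case.
Match coefficients ⇒ f(k) = (2*k**2 - k - 4)/4.
Then R = B(k−1)f/C = (2*k**2 - k - 4)/(4*k**2 + 10*k - 5), so s_k = R(k)·t_k = 3**k*(-2*k**2 + k + 4).
Check: Δs_k = 3**k*(-4*k**2 - 10*k + 5). ✓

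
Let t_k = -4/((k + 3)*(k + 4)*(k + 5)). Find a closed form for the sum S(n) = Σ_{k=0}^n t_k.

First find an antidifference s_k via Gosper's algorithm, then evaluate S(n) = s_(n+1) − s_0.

The ratio is (k + 3)/(k + 6).
Factor: A=k + 3; B=k + 6; C=1.
f must satisfy (k + 3)·f(k+1) − (k + 5)·f(k) = 1.
d = 2 from the (1,1,0) case.
Match coefficients ⇒ f(k) = k*(k + 7)/24.
Certificate R = B(k−1)f/C = k*(k + 5)*(k + 7)/24 gives s_k = k*(-k - 7)/(6*(k + 3)*(k + 4)).
Verify: -4/(k**3 + 12*k**2 + 47*k + 60) matches t_k.
Σ_(k=0)^n t_k = s_(n+1) − s_(0) = ((-n**2 - 9*n - 8)/(6*(n**2 + 9*n + 20))) − (0), i.e. (-n**2 - 9*n - 8)/(6*(n**2 + 9*n + 20)).

S(n) = (-n**2 - 9*n - 8)/(6*(n**2 + 9*n + 20))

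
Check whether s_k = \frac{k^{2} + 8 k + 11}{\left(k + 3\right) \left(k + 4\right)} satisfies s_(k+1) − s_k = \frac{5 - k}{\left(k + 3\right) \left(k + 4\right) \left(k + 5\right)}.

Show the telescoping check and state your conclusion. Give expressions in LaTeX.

s_(k+1) = (8*k + (k + 1)**2 + 19)/((k + 4)*(k + 5))
s_(k+1) − s_k = (5 - k)/(k**3 + 12*k**2 + 47*k + 60)
(s_(k+1) − s_k) − t_k = 0

Valid — Δs_k = t_k.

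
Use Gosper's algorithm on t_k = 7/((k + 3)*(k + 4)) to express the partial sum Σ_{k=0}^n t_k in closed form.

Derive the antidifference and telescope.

S(n) = 7*(n + 1)/(3*(n + 4))

Ratio r(k) = (k + 3)/(k + 5).
Factor: A=k + 3; B=k + 5; C=1.
Need (k + 3)·f(k+1) − (k + 4)·f(k) = 1.
d = 1 from the (1,1,0) case.
Match coefficients ⇒ f(k) = k/3.
So s_k = (B(k−1)f/C)·t_k = (k*(k + 4)/3)·t_k = 7*k/(3*(k + 3)).
Check: Δs_k = 7/(k**2 + 7*k + 12). ✓
s_(n+1) = 7*(n + 1)/(3*(n + 4)) and s_(0) = 0, so S(n) = 7*(n + 1)/(3*(n + 4)).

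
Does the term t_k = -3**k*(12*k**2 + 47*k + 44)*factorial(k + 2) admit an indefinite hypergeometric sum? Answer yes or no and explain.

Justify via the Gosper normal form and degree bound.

Step 1: r(k) = 3*(12*k**3 + 107*k**2 + 316*k + 309)/(12*k**2 + 47*k + 44).
A = 3*k + 9, B = 1, C = k**2 + 47*k/12 + 11/3.
Solve (3*k + 9)·f(k+1) − (1)·f(k) = k**2 + 47*k/12 + 11/3.
Degrees (1,0,2) ⇒ d ≤ 1.
Solving with deg f ≤ 1: f(k) = (4*k + 1)/12.
R(k) = B(k−1)·f(k)/C(k) = (4*k + 1)/(12*k**2 + 47*k + 44); s_k = R·t_k = -3**k*(4*k + 1)*factorial(k + 2).
s_(k+1) − s_k = -3**k*(12*k**2 + 47*k + 44)*factorial(k + 2) = t_k.

Yes. s_k = -3**k*(4*k + 1)*factorial(k + 2).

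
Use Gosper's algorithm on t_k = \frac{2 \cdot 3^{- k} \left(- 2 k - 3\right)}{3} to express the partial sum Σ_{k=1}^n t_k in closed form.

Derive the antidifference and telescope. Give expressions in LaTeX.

Compute t_(k+1)/t_k: get (2*k + 5)/(3*(2*k + 3)).
Factor: A=1/3; B=1; C=k + 3/2.
f must satisfy (1/3)·f(k+1) − (1)·f(k) = k + 3/2.
Bound: deg f ≤ 1.
Match coefficients ⇒ f(k) = -3*(k + 2)/2.
R(k) = B(k−1)·f(k)/C(k) = -3*(k + 2)/(2*k + 3); s_k = R·t_k = 2*(k + 2)/3**k.
s_(k+1) − s_k = 2*(-2*k - 3)/(3*3**k) = t_k.
Evaluate: s_(n+1) = 2*3**(-n - 1)*(n + 3); subtract s_(1) = 2 ⇒ S(n) = 2*(-3*3**n + n + 3)/(3*3**n).

S(n) = \frac{2 \cdot 3^{- n} \left(- 3 \cdot 3^{n} + n + 3\right)}{3}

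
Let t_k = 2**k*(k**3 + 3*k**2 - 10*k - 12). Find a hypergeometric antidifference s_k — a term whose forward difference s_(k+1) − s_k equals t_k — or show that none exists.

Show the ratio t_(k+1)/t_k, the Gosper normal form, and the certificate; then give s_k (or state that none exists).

t_(k+1)/t_k = 2*(k**3 + 6*k**2 - k - 18)/(k**3 + 3*k**2 - 10*k - 12).
Take A(k)=2, B(k)=1, C(k)=k**3 + 3*k**2 - 10*k - 12.
Set up (2)·f(k+1) − (1)·f(k) − (k**3 + 3*k**2 - 10*k - 12) = 0.
Bound: deg f ≤ 3.
Solve for f: f(k) = k*(k - 4)*(k + 1) (degree 3 ≤ 3).
R(k) = B(k−1)·f(k)/C(k) = k*(k - 4)/(k**2 + 2*k - 12); s_k = R·t_k = 2**k*k*(k**2 - 3*k - 4).
s_(k+1) − s_k = 2**k*(k**3 + 3*k**2 - 10*k - 12) = t_k.

s_k = 2**k*k*(k**2 - 3*k - 4)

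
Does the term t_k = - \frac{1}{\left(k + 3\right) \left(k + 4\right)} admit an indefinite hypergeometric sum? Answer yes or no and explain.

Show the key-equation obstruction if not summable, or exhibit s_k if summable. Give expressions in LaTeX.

Compute t_(k+1)/t_k: get (k + 3)/(k + 5).
Normal form (A,B,C) = (k + 3, k + 5, 1).
Key eq: (k + 3)·f(k+1) = (k + 4)·f(k) + (1).
Degrees (1,1,0) ⇒ d ≤ 1.
Coefficient equations give f(k) = k/3.
R(k) = B(k−1)·f(k)/C(k) = k*(k + 4)/3; s_k = R·t_k = -k/(3*k + 9).
Check: Δs_k = -1/(k**2 + 7*k + 12). ✓

Yes. s_k = - \frac{k}{3 k + 9}.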